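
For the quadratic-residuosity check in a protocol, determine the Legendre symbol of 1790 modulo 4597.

(1790/4597)
  = -(895/4597)    [4597 ≡ 5 mod 8 ⇒ (2/4597) = -1]
  = -(4597/895)    [QR: 4597 ≡ 1 mod 4, sign kept]
  = -(122/895)    [4597 ≡ 122 mod 895]
  = -(61/895)    [895 ≡ 7 mod 8 ⇒ (2/895) = +1]
  = -(895/61)    [QR: 61 ≡ 1 mod 4, sign kept]
  = -(41/61)    [895 ≡ 41 mod 61]
  = -(61/41)    [QR: 41 ≡ 1 mod 4, sign kept]
  = -(20/41)    [61 ≡ 20 mod 41]
  = -(5/41)    [41 ≡ 1 mod 8 ⇒ (2/41)^2 = +1]
  = -(41/5)    [QR: 5 ≡ 1 mod 4, sign kept]
  = -(1/5)    [41 ≡ 1 mod 5]
  = -1    [(1/5) = 1]

-1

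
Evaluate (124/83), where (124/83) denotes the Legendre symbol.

Reduce the numerator: 124 ≡ 41 (mod 83), so (124/83) = (41/83).
41 ≡ 1 (mod 4), so quadratic reciprocity gives (41/83) = (83/41). Reduce: 83 ≡ 1 (mod 41). Now have (1/41).
(1/41) = 1. Collecting the sign factors: 1.

1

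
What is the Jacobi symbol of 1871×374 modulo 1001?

By multiplicativity, (1871·374|1001) = (1871|1001)·(374|1001).
First factor (1871|1001):
Reduce the numerator: 1871 ≡ 870 (mod 1001), so (1871|1001) = (870|1001).
Factor out 2: 870 = 2·435. Since 1001 ≡ 1 (mod 8), (2|1001) = +1. Now have (435|1001).
1001 ≡ 1 (mod 4), so quadratic reciprocity gives (435|1001) = (1001|435). Reduce: 1001 ≡ 131 (mod 435). Now have (131|435).
Both 131 ≡ 3 and 435 ≡ 3 (mod 4), so reciprocity gives (131|435) = -(435|131). Reduce: 435 ≡ 42 (mod 131). Now have -(42|131).
Factor out 2: 42 = 2·21. Since 131 ≡ 3 (mod 8), (2|131) = -1. Now have (21|131).
21 ≡ 1 (mod 4), so quadratic reciprocity gives (21|131) = (131|21). Reduce: 131 ≡ 5 (mod 21). Now have (5|21).
5 ≡ 1 (mod 4), so quadratic reciprocity gives (5|21) = (21|5). Reduce: 21 ≡ 1 (mod 5). Now have (1|5).
(1|5) = 1. Collecting the sign factors: 1.
Second factor (374|1001):
Factor out 2: 374 = 2·187. Since 1001 ≡ 1 (mod 8), (2|1001) = +1. Now have (187|1001).
1001 ≡ 1 (mod 4), so quadratic reciprocity gives (187|1001) = (1001|187). Reduce: 1001 ≡ 66 (mod 187). Now have (66|187).
Factor out 2: 66 = 2·33. Since 187 ≡ 3 (mod 8), (2|187) = -1. Now have -(33|187).
33 ≡ 1 (mod 4), so quadratic reciprocity gives (33|187) = (187|33). Reduce: 187 ≡ 22 (mod 33). Now have -(22|33).
Factor out 2: 22 = 2·11. Since 33 ≡ 1 (mod 8), (2|33) = +1. Now have -(11|33).
33 ≡ 1 (mod 4), so quadratic reciprocity gives (11|33) = (33|11). Reduce: 33 ≡ 0 (mod 11). Now have -(0|11).
The numerator is now 0 with denominator 11 > 1: the symbol is 0.
Product: (1)·(0) = 0.

0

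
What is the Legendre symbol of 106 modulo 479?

-1

Factor out 2: 106 = 2·53. Since 479 ≡ 7 (mod 8), (2/479) = +1. Now have (53/479).
53 ≡ 1 (mod 4), so quadratic reciprocity gives (53/479) = (479/53). Reduce: 479 ≡ 2 (mod 53). Now have (2/53).
Factor out 2: 2 = 2. Since 53 ≡ 5 (mod 8), (2/53) = -1. Now have -(1/53).
(1/53) = 1. Collecting the sign factors: -1.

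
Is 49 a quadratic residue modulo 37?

yes

(49|37)
  = (12|37)    [49 ≡ 12 mod 37]
  = (3|37)    [37 ≡ 5 mod 8 ⇒ (2|37)^2 = +1]
  = (37|3)    [QR: 37 ≡ 1 mod 4, sign kept]
  = (1|3)    [37 ≡ 1 mod 3]
  = 1    [(1|3) = 1]
The Legendre symbol is 1, so x^2 ≡ 49 (mod 37) has solution.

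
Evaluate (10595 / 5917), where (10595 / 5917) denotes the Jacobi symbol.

1

Reduce the numerator: 10595 ≡ 4678 (mod 5917), so (10595 / 5917) = (4678 / 5917).
Factor out 2: 4678 = 2·2339. Since 5917 ≡ 5 (mod 8), (2 / 5917) = -1. Now have -(2339 / 5917).
5917 ≡ 1 (mod 4), so quadratic reciprocity gives (2339 / 5917) = (5917 / 2339). Reduce: 5917 ≡ 1239 (mod 2339). Now have -(1239 / 2339).
Both 1239 ≡ 3 and 2339 ≡ 3 (mod 4), so reciprocity gives (1239 / 2339) = -(2339 / 1239). Reduce: 2339 ≡ 1100 (mod 1239). Now have (1100 / 1239).
Factor out 2: 1100 = 2^2·275. Since 1239 ≡ 7 (mod 8), (2 / 1239) = +1, and (2 / 1239)^2 = +1. Now have (275 / 1239).
Both 275 ≡ 3 and 1239 ≡ 3 (mod 4), so reciprocity gives (275 / 1239) = -(1239 / 275). Reduce: 1239 ≡ 139 (mod 275). Now have -(139 / 275).
Both 139 ≡ 3 and 275 ≡ 3 (mod 4), so reciprocity gives (139 / 275) = -(275 / 139). Reduce: 275 ≡ 136 (mod 139). Now have (136 / 139).
Factor out 2: 136 = 2^3·17. Since 139 ≡ 3 (mod 8), (2 / 139) = -1, and (2 / 139)^3 = -1. Now have -(17 / 139).
17 ≡ 1 (mod 4), so quadratic reciprocity gives (17 / 139) = (139 / 17). Reduce: 139 ≡ 3 (mod 17). Now have -(3 / 17).
17 ≡ 1 (mod 4), so quadratic reciprocity gives (3 / 17) = (17 / 3). Reduce: 17 ≡ 2 (mod 3). Now have -(2 / 3).
Factor out 2: 2 = 2. Since 3 ≡ 3 (mod 8), (2 / 3) = -1. Now have (1 / 3).
(1 / 3) = 1. Collecting the sign factors: 1.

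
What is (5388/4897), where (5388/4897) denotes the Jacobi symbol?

(5388/4897)
  = (491/4897)    [5388 ≡ 491 mod 4897]
  = (4897/491)    [QR: 4897 ≡ 1 mod 4, sign kept]
  = (478/491)    [4897 ≡ 478 mod 491]
  = -(239/491)    [491 ≡ 3 mod 8 ⇒ (2/491) = -1]
  = (491/239)    [QR: both ≡ 3 mod 4, sign flips]
  = (13/239)    [491 ≡ 13 mod 239]
  = (239/13)    [QR: 13 ≡ 1 mod 4, sign kept]
  = (5/13)    [239 ≡ 5 mod 13]
  = (13/5)    [QR: 5 ≡ 1 mod 4, sign kept]
  = (3/5)    [13 ≡ 3 mod 5]
  = (5/3)    [QR: 5 ≡ 1 mod 4, sign kept]
  = (2/3)    [5 ≡ 2 mod 3]
  = -(1/3)    [3 ≡ 3 mod 8 ⇒ (2/3) = -1]
  = -1    [(1/3) = 1]

-1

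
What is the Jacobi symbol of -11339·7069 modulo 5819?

0

By multiplicativity, (-11339·7069/5819) = (-11339/5819)·(7069/5819).
First factor (-11339/5819):
Reduce the numerator: -11339 ≡ 299 (mod 5819), so (-11339/5819) = (299/5819).
Both 299 ≡ 3 and 5819 ≡ 3 (mod 4), so reciprocity gives (299/5819) = -(5819/299). Reduce: 5819 ≡ 138 (mod 299). Now have -(138/299).
Factor out 2: 138 = 2·69. Since 299 ≡ 3 (mod 8), (2/299) = -1. Now have (69/299).
69 ≡ 1 (mod 4), so quadratic reciprocity gives (69/299) = (299/69). Reduce: 299 ≡ 23 (mod 69). Now have (23/69).
69 ≡ 1 (mod 4), so quadratic reciprocity gives (23/69) = (69/23). Reduce: 69 ≡ 0 (mod 23). Now have (0/23).
The numerator is now 0 with denominator 23 > 1: the symbol is 0.
Second factor (7069/5819):
Reduce the numerator: 7069 ≡ 1250 (mod 5819), so (7069/5819) = (1250/5819).
Factor out 2: 1250 = 2·625. Since 5819 ≡ 3 (mod 8), (2/5819) = -1. Now have -(625/5819).
625 ≡ 1 (mod 4), so quadratic reciprocity gives (625/5819) = (5819/625). Reduce: 5819 ≡ 194 (mod 625). Now have -(194/625).
Factor out 2: 194 = 2·97. Since 625 ≡ 1 (mod 8), (2/625) = +1. Now have -(97/625).
97 ≡ 1 (mod 4), so quadratic reciprocity gives (97/625) = (625/97). Reduce: 625 ≡ 43 (mod 97). Now have -(43/97).
97 ≡ 1 (mod 4), so quadratic reciprocity gives (43/97) = (97/43). Reduce: 97 ≡ 11 (mod 43). Now have -(11/43).
Both 11 ≡ 3 and 43 ≡ 3 (mod 4), so reciprocity gives (11/43) = -(43/11). Reduce: 43 ≡ 10 (mod 11). Now have (10/11).
Factor out 2: 10 = 2·5. Since 11 ≡ 3 (mod 8), (2/11) = -1. Now have -(5/11).
5 ≡ 1 (mod 4), so quadratic reciprocity gives (5/11) = (11/5). Reduce: 11 ≡ 1 (mod 5). Now have -(1/5).
(1/5) = 1. Collecting the sign factors: -1.
Product: (0)·(-1) = 0.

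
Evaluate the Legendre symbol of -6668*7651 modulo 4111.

By multiplicativity, (-6668·7651 / 4111) = (-6668 / 4111)·(7651 / 4111).
First factor (-6668 / 4111):
Pull out -1: (-6668 / 4111) = (-1 / 4111)·(6668 / 4111). Since 4111 ≡ 3 (mod 4), (-1 / 4111) = -1. Now have -(6668 / 4111).
Reduce the numerator: 6668 ≡ 2557 (mod 4111), so (6668 / 4111) = (2557 / 4111).
2557 ≡ 1 (mod 4), so quadratic reciprocity gives (2557 / 4111) = (4111 / 2557). Reduce: 4111 ≡ 1554 (mod 2557). Now have -(1554 / 2557).
Factor out 2: 1554 = 2·777. Since 2557 ≡ 5 (mod 8), (2 / 2557) = -1. Now have (777 / 2557).
777 ≡ 1 (mod 4), so quadratic reciprocity gives (777 / 2557) = (2557 / 777). Reduce: 2557 ≡ 226 (mod 777). Now have (226 / 777).
Factor out 2: 226 = 2·113. Since 777 ≡ 1 (mod 8), (2 / 777) = +1. Now have (113 / 777).
113 ≡ 1 (mod 4), so quadratic reciprocity gives (113 / 777) = (777 / 113). Reduce: 777 ≡ 99 (mod 113). Now have (99 / 113).
113 ≡ 1 (mod 4), so quadratic reciprocity gives (99 / 113) = (113 / 99). Reduce: 113 ≡ 14 (mod 99). Now have (14 / 99).
Factor out 2: 14 = 2·7. Since 99 ≡ 3 (mod 8), (2 / 99) = -1. Now have -(7 / 99).
Both 7 ≡ 3 and 99 ≡ 3 (mod 4), so reciprocity gives (7 / 99) = -(99 / 7). Reduce: 99 ≡ 1 (mod 7). Now have (1 / 7).
(1 / 7) = 1. Collecting the sign factors: 1.
Second factor (7651 / 4111):
Reduce the numerator: 7651 ≡ 3540 (mod 4111), so (7651 / 4111) = (3540 / 4111).
Factor out 2: 3540 = 2^2·885. Since 4111 ≡ 7 (mod 8), (2 / 4111) = +1, and (2 / 4111)^2 = +1. Now have (885 / 4111).
885 ≡ 1 (mod 4), so quadratic reciprocity gives (885 / 4111) = (4111 / 885). Reduce: 4111 ≡ 571 (mod 885). Now have (571 / 885).
885 ≡ 1 (mod 4), so quadratic reciprocity gives (571 / 885) = (885 / 571). Reduce: 885 ≡ 314 (mod 571). Now have (314 / 571).
Factor out 2: 314 = 2·157. Since 571 ≡ 3 (mod 8), (2 / 571) = -1. Now have -(157 / 571).
157 ≡ 1 (mod 4), so quadratic reciprocity gives (157 / 571) = (571 / 157). Reduce: 571 ≡ 100 (mod 157). Now have -(100 / 157).
Factor out 2: 100 = 2^2·25. Since 157 ≡ 5 (mod 8), (2 / 157) = -1, and (2 / 157)^2 = +1. Now have -(25 / 157).
25 ≡ 1 (mod 4), so quadratic reciprocity gives (25 / 157) = (157 / 25). Reduce: 157 ≡ 7 (mod 25). Now have -(7 / 25).
25 ≡ 1 (mod 4), so quadratic reciprocity gives (7 / 25) = (25 / 7). Reduce: 25 ≡ 4 (mod 7). Now have -(4 / 7).
Factor out 2: 4 = 2^2. Since 7 ≡ 7 (mod 8), (2 / 7) = +1, and (2 / 7)^2 = +1. Now have -(1 / 7).
(1 / 7) = 1. Collecting the sign factors: -1.
Product: (1)·(-1) = -1.

-1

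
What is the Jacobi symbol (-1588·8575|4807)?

-1

By multiplicativity, (-1588·8575|4807) = (-1588|4807)·(8575|4807).
First factor (-1588|4807):
(-1588|4807)
  = (3219|4807)    [-1588 ≡ 3219 mod 4807]
  = -(4807|3219)    [QR: both ≡ 3 mod 4, sign flips]
  = -(1588|3219)    [4807 ≡ 1588 mod 3219]
  = -(397|3219)    [3219 ≡ 3 mod 8 ⇒ (2|3219)^2 = +1]
  = -(3219|397)    [QR: 397 ≡ 1 mod 4, sign kept]
  = -(43|397)    [3219 ≡ 43 mod 397]
  = -(397|43)    [QR: 397 ≡ 1 mod 4, sign kept]
  = -(10|43)    [397 ≡ 10 mod 43]
  = (5|43)    [43 ≡ 3 mod 8 ⇒ (2|43) = -1]
  = (43|5)    [QR: 5 ≡ 1 mod 4, sign kept]
  = (3|5)    [43 ≡ 3 mod 5]
  = (5|3)    [QR: 5 ≡ 1 mod 4, sign kept]
  = (2|3)    [5 ≡ 2 mod 3]
  = -(1|3)    [3 ≡ 3 mod 8 ⇒ (2|3) = -1]
  = -1    [(1|3) = 1]
Second factor (8575|4807):
(8575|4807)
  = (3768|4807)    [8575 ≡ 3768 mod 4807]
  = (471|4807)    [4807 ≡ 7 mod 8 ⇒ (2|4807)^3 = +1]
  = -(4807|471)    [QR: both ≡ 3 mod 4, sign flips]
  = -(97|471)    [4807 ≡ 97 mod 471]
  = -(471|97)    [QR: 97 ≡ 1 mod 4, sign kept]
  = -(83|97)    [471 ≡ 83 mod 97]
  = -(97|83)    [QR: 97 ≡ 1 mod 4, sign kept]
  = -(14|83)    [97 ≡ 14 mod 83]
  = (7|83)    [83 ≡ 3 mod 8 ⇒ (2|83) = -1]
  = -(83|7)    [QR: both ≡ 3 mod 4, sign flips]
  = -(6|7)    [83 ≡ 6 mod 7]
  = -(3|7)    [7 ≡ 7 mod 8 ⇒ (2|7) = +1]
  = (7|3)    [QR: both ≡ 3 mod 4, sign flips]
  = (1|3)    [7 ≡ 1 mod 3]
  = 1    [(1|3) = 1]
Product: (-1)·(1) = -1.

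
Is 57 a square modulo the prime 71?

57 ≡ 1 (mod 4), so quadratic reciprocity gives (57/71) = (71/57). Reduce: 71 ≡ 14 (mod 57). Now have (14/57).
Factor out 2: 14 = 2·7. Since 57 ≡ 1 (mod 8), (2/57) = +1. Now have (7/57).
57 ≡ 1 (mod 4), so quadratic reciprocity gives (7/57) = (57/7). Reduce: 57 ≡ 1 (mod 7). Now have (1/7).
(1/7) = 1. Collecting the sign factors: 1.
(57/71) = 1, and 71 is prime, so 57 is a quadratic residue mod 71.

yes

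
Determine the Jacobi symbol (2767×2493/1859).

By multiplicativity, (2767·2493/1859) = (2767/1859)·(2493/1859).
First factor (2767/1859):
Reduce the numerator: 2767 ≡ 908 (mod 1859), so (2767/1859) = (908/1859).
Factor out 2: 908 = 2^2·227. Since 1859 ≡ 3 (mod 8), (2/1859) = -1, and (2/1859)^2 = +1. Now have (227/1859).
Both 227 ≡ 3 and 1859 ≡ 3 (mod 4), so reciprocity gives (227/1859) = -(1859/227). Reduce: 1859 ≡ 43 (mod 227). Now have -(43/227).
Both 43 ≡ 3 and 227 ≡ 3 (mod 4), so reciprocity gives (43/227) = -(227/43). Reduce: 227 ≡ 12 (mod 43). Now have (12/43).
Factor out 2: 12 = 2^2·3. Since 43 ≡ 3 (mod 8), (2/43) = -1, and (2/43)^2 = +1. Now have (3/43).
Both 3 ≡ 3 and 43 ≡ 3 (mod 4), so reciprocity gives (3/43) = -(43/3). Reduce: 43 ≡ 1 (mod 3). Now have -(1/3).
(1/3) = 1. Collecting the sign factors: -1.
Second factor (2493/1859):
Reduce the numerator: 2493 ≡ 634 (mod 1859), so (2493/1859) = (634/1859).
Factor out 2: 634 = 2·317. Since 1859 ≡ 3 (mod 8), (2/1859) = -1. Now have -(317/1859).
317 ≡ 1 (mod 4), so quadratic reciprocity gives (317/1859) = (1859/317). Reduce: 1859 ≡ 274 (mod 317). Now have -(274/317).
Factor out 2: 274 = 2·137. Since 317 ≡ 5 (mod 8), (2/317) = -1. Now have (137/317).
137 ≡ 1 (mod 4), so quadratic reciprocity gives (137/317) = (317/137). Reduce: 317 ≡ 43 (mod 137). Now have (43/137).
137 ≡ 1 (mod 4), so quadratic reciprocity gives (43/137) = (137/43). Reduce: 137 ≡ 8 (mod 43). Now have (8/43).
Factor out 2: 8 = 2^3. Since 43 ≡ 3 (mod 8), (2/43) = -1, and (2/43)^3 = -1. Now have -(1/43).
(1/43) = 1. Collecting the sign factors: -1.
Product: (-1)·(-1) = 1.

1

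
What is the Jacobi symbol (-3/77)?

Reduce the numerator: -3 ≡ 74 (mod 77), so (-3/77) = (74/77).
Factor out 2: 74 = 2·37. Since 77 ≡ 5 (mod 8), (2/77) = -1. Now have -(37/77).
37 ≡ 1 (mod 4), so quadratic reciprocity gives (37/77) = (77/37). Reduce: 77 ≡ 3 (mod 37). Now have -(3/37).
37 ≡ 1 (mod 4), so quadratic reciprocity gives (3/37) = (37/3). Reduce: 37 ≡ 1 (mod 3). Now have -(1/3).
(1/3) = 1. Collecting the sign factors: -1.

-1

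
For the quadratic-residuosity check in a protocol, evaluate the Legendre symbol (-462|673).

-1

(-462|673)
  = (211|673)    [-462 ≡ 211 mod 673]
  = (673|211)    [QR: 673 ≡ 1 mod 4, sign kept]
  = (40|211)    [673 ≡ 40 mod 211]
  = -(5|211)    [211 ≡ 3 mod 8 ⇒ (2|211)^3 = -1]
  = -(211|5)    [QR: 5 ≡ 1 mod 4, sign kept]
  = -(1|5)    [211 ≡ 1 mod 5]
  = -1    [(1|5) = 1]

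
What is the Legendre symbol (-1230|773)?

(-1230|773)
  = (316|773)    [-1230 ≡ 316 mod 773]
  = (79|773)    [773 ≡ 5 mod 8 ⇒ (2|773)^2 = +1]
  = (773|79)    [QR: 773 ≡ 1 mod 4, sign kept]
  = (62|79)    [773 ≡ 62 mod 79]
  = (31|79)    [79 ≡ 7 mod 8 ⇒ (2|79) = +1]
  = -(79|31)    [QR: both ≡ 3 mod 4, sign flips]
  = -(17|31)    [79 ≡ 17 mod 31]
  = -(31|17)    [QR: 17 ≡ 1 mod 4, sign kept]
  = -(14|17)    [31 ≡ 14 mod 17]
  = -(7|17)    [17 ≡ 1 mod 8 ⇒ (2|17) = +1]
  = -(17|7)    [QR: 17 ≡ 1 mod 4, sign kept]
  = -(3|7)    [17 ≡ 3 mod 7]
  = (7|3)    [QR: both ≡ 3 mod 4, sign flips]
  = (1|3)    [7 ≡ 1 mod 3]
  = 1    [(1|3) = 1]

1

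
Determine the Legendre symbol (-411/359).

(-411/359)
  = (307/359)    [-411 ≡ 307 mod 359]
  = -(359/307)    [QR: both ≡ 3 mod 4, sign flips]
  = -(52/307)    [359 ≡ 52 mod 307]
  = -(13/307)    [307 ≡ 3 mod 8 ⇒ (2/307)^2 = +1]
  = -(307/13)    [QR: 13 ≡ 1 mod 4, sign kept]
  = -(8/13)    [307 ≡ 8 mod 13]
  = (1/13)    [13 ≡ 5 mod 8 ⇒ (2/13)^3 = -1]
  = 1    [(1/13) = 1]

1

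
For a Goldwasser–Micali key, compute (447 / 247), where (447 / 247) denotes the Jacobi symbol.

1

Reduce the numerator: 447 ≡ 200 (mod 247), so (447 / 247) = (200 / 247).
Factor out 2: 200 = 2^3·25. Since 247 ≡ 7 (mod 8), (2 / 247) = +1, and (2 / 247)^3 = +1. Now have (25 / 247).
25 ≡ 1 (mod 4), so quadratic reciprocity gives (25 / 247) = (247 / 25). Reduce: 247 ≡ 22 (mod 25). Now have (22 / 25).
Factor out 2: 22 = 2·11. Since 25 ≡ 1 (mod 8), (2 / 25) = +1. Now have (11 / 25).
25 ≡ 1 (mod 4), so quadratic reciprocity gives (11 / 25) = (25 / 11). Reduce: 25 ≡ 3 (mod 11). Now have (3 / 11).
Both 3 ≡ 3 and 11 ≡ 3 (mod 4), so reciprocity gives (3 / 11) = -(11 / 3). Reduce: 11 ≡ 2 (mod 3). Now have -(2 / 3).
Factor out 2: 2 = 2. Since 3 ≡ 3 (mod 8), (2 / 3) = -1. Now have (1 / 3).
(1 / 3) = 1. Collecting the sign factors: 1.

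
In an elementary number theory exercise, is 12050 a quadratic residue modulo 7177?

yes

Reduce the numerator: 12050 ≡ 4873 (mod 7177), so (12050/7177) = (4873/7177).
4873 ≡ 1 (mod 4), so quadratic reciprocity gives (4873/7177) = (7177/4873). Reduce: 7177 ≡ 2304 (mod 4873). Now have (2304/4873).
Factor out 2: 2304 = 2^8·9. Since 4873 ≡ 1 (mod 8), (2/4873) = +1, and (2/4873)^8 = +1. Now have (9/4873).
9 ≡ 1 (mod 4), so quadratic reciprocity gives (9/4873) = (4873/9). Reduce: 4873 ≡ 4 (mod 9). Now have (4/9).
Factor out 2: 4 = 2^2. Since 9 ≡ 1 (mod 8), (2/9) = +1, and (2/9)^2 = +1. Now have (1/9).
(1/9) = 1. Collecting the sign factors: 1.
(12050/7177) = 1, and 7177 is prime, so 12050 is a quadratic residue mod 7177.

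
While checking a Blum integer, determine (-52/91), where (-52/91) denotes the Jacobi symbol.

0

Reduce the numerator: -52 ≡ 39 (mod 91), so (-52/91) = (39/91).
Both 39 ≡ 3 and 91 ≡ 3 (mod 4), so reciprocity gives (39/91) = -(91/39). Reduce: 91 ≡ 13 (mod 39). Now have -(13/39).
13 ≡ 1 (mod 4), so quadratic reciprocity gives (13/39) = (39/13). Reduce: 39 ≡ 0 (mod 13). Now have -(0/13).
The numerator is now 0 with denominator 13 > 1: the symbol is 0.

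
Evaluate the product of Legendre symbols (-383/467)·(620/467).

By multiplicativity, (-383·620/467) = (-383/467)·(620/467).
First factor (-383/467):
(-383/467)
  = -(383/467)    [467 ≡ 3 mod 4 ⇒ (-1/467) = -1]
  = (467/383)    [QR: both ≡ 3 mod 4, sign flips]
  = (84/383)    [467 ≡ 84 mod 383]
  = (21/383)    [383 ≡ 7 mod 8 ⇒ (2/383)^2 = +1]
  = (383/21)    [QR: 21 ≡ 1 mod 4, sign kept]
  = (5/21)    [383 ≡ 5 mod 21]
  = (21/5)    [QR: 5 ≡ 1 mod 4, sign kept]
  = (1/5)    [21 ≡ 1 mod 5]
  = 1    [(1/5) = 1]
Second factor (620/467):
(620/467)
  = (153/467)    [620 ≡ 153 mod 467]
  = (467/153)    [QR: 153 ≡ 1 mod 4, sign kept]
  = (8/153)    [467 ≡ 8 mod 153]
  = (1/153)    [153 ≡ 1 mod 8 ⇒ (2/153)^3 = +1]
  = 1    [(1/153) = 1]
Product: (1)·(1) = 1.

1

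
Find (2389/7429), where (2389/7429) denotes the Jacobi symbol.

1

(2389/7429)
  = (7429/2389)    [QR: 2389 ≡ 1 mod 4, sign kept]
  = (262/2389)    [7429 ≡ 262 mod 2389]
  = -(131/2389)    [2389 ≡ 5 mod 8 ⇒ (2/2389) = -1]
  = -(2389/131)    [QR: 2389 ≡ 1 mod 4, sign kept]
  = -(31/131)    [2389 ≡ 31 mod 131]
  = (131/31)    [QR: both ≡ 3 mod 4, sign flips]
  = (7/31)    [131 ≡ 7 mod 31]
  = -(31/7)    [QR: both ≡ 3 mod 4, sign flips]
  = -(3/7)    [31 ≡ 3 mod 7]
  = (7/3)    [QR: both ≡ 3 mod 4, sign flips]
  = (1/3)    [7 ≡ 1 mod 3]
  = 1    [(1/3) = 1]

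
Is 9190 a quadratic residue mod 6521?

Reduce the numerator: 9190 ≡ 2669 (mod 6521), so (9190|6521) = (2669|6521).
2669 ≡ 1 (mod 4), so quadratic reciprocity gives (2669|6521) = (6521|2669). Reduce: 6521 ≡ 1183 (mod 2669). Now have (1183|2669).
2669 ≡ 1 (mod 4), so quadratic reciprocity gives (1183|2669) = (2669|1183). Reduce: 2669 ≡ 303 (mod 1183). Now have (303|1183).
Both 303 ≡ 3 and 1183 ≡ 3 (mod 4), so reciprocity gives (303|1183) = -(1183|303). Reduce: 1183 ≡ 274 (mod 303). Now have -(274|303).
Factor out 2: 274 = 2·137. Since 303 ≡ 7 (mod 8), (2|303) = +1. Now have -(137|303).
137 ≡ 1 (mod 4), so quadratic reciprocity gives (137|303) = (303|137). Reduce: 303 ≡ 29 (mod 137). Now have -(29|137).
29 ≡ 1 (mod 4), so quadratic reciprocity gives (29|137) = (137|29). Reduce: 137 ≡ 21 (mod 29). Now have -(21|29).
21 ≡ 1 (mod 4), so quadratic reciprocity gives (21|29) = (29|21). Reduce: 29 ≡ 8 (mod 21). Now have -(8|21).
Factor out 2: 8 = 2^3. Since 21 ≡ 5 (mod 8), (2|21) = -1, and (2|21)^3 = -1. Now have (1|21).
(1|21) = 1. Collecting the sign factors: 1.
The Legendre symbol is 1, so x^2 ≡ 9190 (mod 6521) has solution.

yes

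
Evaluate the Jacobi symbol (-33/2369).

(-33/2369)
  = (33/2369)    [2369 ≡ 1 mod 4 ⇒ (-1/2369) = +1]
  = (2369/33)    [QR: 33 ≡ 1 mod 4, sign kept]
  = (26/33)    [2369 ≡ 26 mod 33]
  = (13/33)    [33 ≡ 1 mod 8 ⇒ (2/33) = +1]
  = (33/13)    [QR: 13 ≡ 1 mod 4, sign kept]
  = (7/13)    [33 ≡ 7 mod 13]
  = (13/7)    [QR: 13 ≡ 1 mod 4, sign kept]
  = (6/7)    [13 ≡ 6 mod 7]
  = (3/7)    [7 ≡ 7 mod 8 ⇒ (2/7) = +1]
  = -(7/3)    [QR: both ≡ 3 mod 4, sign flips]
  = -(1/3)    [7 ≡ 1 mod 3]
  = -1    [(1/3) = 1]

-1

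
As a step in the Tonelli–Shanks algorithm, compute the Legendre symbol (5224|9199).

Factor out 2: 5224 = 2^3·653. Since 9199 ≡ 7 (mod 8), (2|9199) = +1, and (2|9199)^3 = +1. Now have (653|9199).
653 ≡ 1 (mod 4), so quadratic reciprocity gives (653|9199) = (9199|653). Reduce: 9199 ≡ 57 (mod 653). Now have (57|653).
57 ≡ 1 (mod 4), so quadratic reciprocity gives (57|653) = (653|57). Reduce: 653 ≡ 26 (mod 57). Now have (26|57).
Factor out 2: 26 = 2·13. Since 57 ≡ 1 (mod 8), (2|57) = +1. Now have (13|57).
13 ≡ 1 (mod 4), so quadratic reciprocity gives (13|57) = (57|13). Reduce: 57 ≡ 5 (mod 13). Now have (5|13).
5 ≡ 1 (mod 4), so quadratic reciprocity gives (5|13) = (13|5). Reduce: 13 ≡ 3 (mod 5). Now have (3|5).
5 ≡ 1 (mod 4), so quadratic reciprocity gives (3|5) = (5|3). Reduce: 5 ≡ 2 (mod 3). Now have (2|3).
Factor out 2: 2 = 2. Since 3 ≡ 3 (mod 8), (2|3) = -1. Now have -(1|3).
(1|3) = 1. Collecting the sign factors: -1.

-1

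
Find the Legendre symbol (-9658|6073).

Pull out -1: (-9658|6073) = (-1|6073)·(9658|6073). Since 6073 ≡ 1 (mod 4), (-1|6073) = +1. Now have (9658|6073).
Reduce the numerator: 9658 ≡ 3585 (mod 6073), so (9658|6073) = (3585|6073).
3585 ≡ 1 (mod 4), so quadratic reciprocity gives (3585|6073) = (6073|3585). Reduce: 6073 ≡ 2488 (mod 3585). Now have (2488|3585).
Factor out 2: 2488 = 2^3·311. Since 3585 ≡ 1 (mod 8), (2|3585) = +1, and (2|3585)^3 = +1. Now have (311|3585).
3585 ≡ 1 (mod 4), so quadratic reciprocity gives (311|3585) = (3585|311). Reduce: 3585 ≡ 164 (mod 311). Now have (164|311).
Factor out 2: 164 = 2^2·41. Since 311 ≡ 7 (mod 8), (2|311) = +1, and (2|311)^2 = +1. Now have (41|311).
41 ≡ 1 (mod 4), so quadratic reciprocity gives (41|311) = (311|41). Reduce: 311 ≡ 24 (mod 41). Now have (24|41).
Factor out 2: 24 = 2^3·3. Since 41 ≡ 1 (mod 8), (2|41) = +1, and (2|41)^3 = +1. Now have (3|41).
41 ≡ 1 (mod 4), so quadratic reciprocity gives (3|41) = (41|3). Reduce: 41 ≡ 2 (mod 3). Now have (2|3).
Factor out 2: 2 = 2. Since 3 ≡ 3 (mod 8), (2|3) = -1. Now have -(1|3).
(1|3) = 1. Collecting the sign factors: -1.

-1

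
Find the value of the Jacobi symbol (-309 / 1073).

(-309 / 1073)
  = (309 / 1073)    [1073 ≡ 1 mod 4 ⇒ (-1 / 1073) = +1]
  = (1073 / 309)    [QR: 309 ≡ 1 mod 4, sign kept]
  = (146 / 309)    [1073 ≡ 146 mod 309]
  = -(73 / 309)    [309 ≡ 5 mod 8 ⇒ (2 / 309) = -1]
  = -(309 / 73)    [QR: 73 ≡ 1 mod 4, sign kept]
  = -(17 / 73)    [309 ≡ 17 mod 73]
  = -(73 / 17)    [QR: 17 ≡ 1 mod 4, sign kept]
  = -(5 / 17)    [73 ≡ 5 mod 17]
  = -(17 / 5)    [QR: 5 ≡ 1 mod 4, sign kept]
  = -(2 / 5)    [17 ≡ 2 mod 5]
  = (1 / 5)    [5 ≡ 5 mod 8 ⇒ (2 / 5) = -1]
  = 1    [(1 / 5) = 1]

1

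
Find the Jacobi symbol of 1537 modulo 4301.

-1

(1537/4301)
  = (4301/1537)    [QR: 1537 ≡ 1 mod 4, sign kept]
  = (1227/1537)    [4301 ≡ 1227 mod 1537]
  = (1537/1227)    [QR: 1537 ≡ 1 mod 4, sign kept]
  = (310/1227)    [1537 ≡ 310 mod 1227]
  = -(155/1227)    [1227 ≡ 3 mod 8 ⇒ (2/1227) = -1]
  = (1227/155)    [QR: both ≡ 3 mod 4, sign flips]
  = (142/155)    [1227 ≡ 142 mod 155]
  = -(71/155)    [155 ≡ 3 mod 8 ⇒ (2/155) = -1]
  = (155/71)    [QR: both ≡ 3 mod 4, sign flips]
  = (13/71)    [155 ≡ 13 mod 71]
  = (71/13)    [QR: 13 ≡ 1 mod 4, sign kept]
  = (6/13)    [71 ≡ 6 mod 13]
  = -(3/13)    [13 ≡ 5 mod 8 ⇒ (2/13) = -1]
  = -(13/3)    [QR: 13 ≡ 1 mod 4, sign kept]
  = -(1/3)    [13 ≡ 1 mod 3]
  = -1    [(1/3) = 1]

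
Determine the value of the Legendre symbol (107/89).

1

Reduce the numerator: 107 ≡ 18 (mod 89), so (107/89) = (18/89).
Factor out 2: 18 = 2·9. Since 89 ≡ 1 (mod 8), (2/89) = +1. Now have (9/89).
9 ≡ 1 (mod 4), so quadratic reciprocity gives (9/89) = (89/9). Reduce: 89 ≡ 8 (mod 9). Now have (8/9).
Factor out 2: 8 = 2^3. Since 9 ≡ 1 (mod 8), (2/9) = +1, and (2/9)^3 = +1. Now have (1/9).
(1/9) = 1. Collecting the sign factors: 1.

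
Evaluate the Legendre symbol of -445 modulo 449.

1

Reduce the numerator: -445 ≡ 4 (mod 449), so (-445/449) = (4/449).
Factor out 2: 4 = 2^2. Since 449 ≡ 1 (mod 8), (2/449) = +1, and (2/449)^2 = +1. Now have (1/449).
(1/449) = 1. Collecting the sign factors: 1.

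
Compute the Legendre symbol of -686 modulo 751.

1

Reduce the numerator: -686 ≡ 65 (mod 751), so (-686|751) = (65|751).
65 ≡ 1 (mod 4), so quadratic reciprocity gives (65|751) = (751|65). Reduce: 751 ≡ 36 (mod 65). Now have (36|65).
Factor out 2: 36 = 2^2·9. Since 65 ≡ 1 (mod 8), (2|65) = +1, and (2|65)^2 = +1. Now have (9|65).
9 ≡ 1 (mod 4), so quadratic reciprocity gives (9|65) = (65|9). Reduce: 65 ≡ 2 (mod 9). Now have (2|9).
Factor out 2: 2 = 2. Since 9 ≡ 1 (mod 8), (2|9) = +1. Now have (1|9).
(1|9) = 1. Collecting the sign factors: 1.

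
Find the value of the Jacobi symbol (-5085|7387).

-1

Pull out -1: (-5085|7387) = (-1|7387)·(5085|7387). Since 7387 ≡ 3 (mod 4), (-1|7387) = -1. Now have -(5085|7387).
5085 ≡ 1 (mod 4), so quadratic reciprocity gives (5085|7387) = (7387|5085). Reduce: 7387 ≡ 2302 (mod 5085). Now have -(2302|5085).
Factor out 2: 2302 = 2·1151. Since 5085 ≡ 5 (mod 8), (2|5085) = -1. Now have (1151|5085).
5085 ≡ 1 (mod 4), so quadratic reciprocity gives (1151|5085) = (5085|1151). Reduce: 5085 ≡ 481 (mod 1151). Now have (481|1151).
481 ≡ 1 (mod 4), so quadratic reciprocity gives (481|1151) = (1151|481). Reduce: 1151 ≡ 189 (mod 481). Now have (189|481).
189 ≡ 1 (mod 4), so quadratic reciprocity gives (189|481) = (481|189). Reduce: 481 ≡ 103 (mod 189). Now have (103|189).
189 ≡ 1 (mod 4), so quadratic reciprocity gives (103|189) = (189|103). Reduce: 189 ≡ 86 (mod 103). Now have (86|103).
Factor out 2: 86 = 2·43. Since 103 ≡ 7 (mod 8), (2|103) = +1. Now have (43|103).
Both 43 ≡ 3 and 103 ≡ 3 (mod 4), so reciprocity gives (43|103) = -(103|43). Reduce: 103 ≡ 17 (mod 43). Now have -(17|43).
17 ≡ 1 (mod 4), so quadratic reciprocity gives (17|43) = (43|17). Reduce: 43 ≡ 9 (mod 17). Now have -(9|17).
9 ≡ 1 (mod 4), so quadratic reciprocity gives (9|17) = (17|9). Reduce: 17 ≡ 8 (mod 9). Now have -(8|9).
Factor out 2: 8 = 2^3. Since 9 ≡ 1 (mod 8), (2|9) = +1, and (2|9)^3 = +1. Now have -(1|9).
(1|9) = 1. Collecting the sign factors: -1.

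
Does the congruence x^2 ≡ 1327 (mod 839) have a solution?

yes

Reduce the numerator: 1327 ≡ 488 (mod 839), so (1327|839) = (488|839).
Factor out 2: 488 = 2^3·61. Since 839 ≡ 7 (mod 8), (2|839) = +1, and (2|839)^3 = +1. Now have (61|839).
61 ≡ 1 (mod 4), so quadratic reciprocity gives (61|839) = (839|61). Reduce: 839 ≡ 46 (mod 61). Now have (46|61).
Factor out 2: 46 = 2·23. Since 61 ≡ 5 (mod 8), (2|61) = -1. Now have -(23|61).
61 ≡ 1 (mod 4), so quadratic reciprocity gives (23|61) = (61|23). Reduce: 61 ≡ 15 (mod 23). Now have -(15|23).
Both 15 ≡ 3 and 23 ≡ 3 (mod 4), so reciprocity gives (15|23) = -(23|15). Reduce: 23 ≡ 8 (mod 15). Now have (8|15).
Factor out 2: 8 = 2^3. Since 15 ≡ 7 (mod 8), (2|15) = +1, and (2|15)^3 = +1. Now have (1|15).
(1|15) = 1. Collecting the sign factors: 1.
(1327|839) = 1, and 839 is prime, so 1327 is a quadratic residue mod 839.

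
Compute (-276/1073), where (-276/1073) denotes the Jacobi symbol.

1

Reduce the numerator: -276 ≡ 797 (mod 1073), so (-276/1073) = (797/1073).
797 ≡ 1 (mod 4), so quadratic reciprocity gives (797/1073) = (1073/797). Reduce: 1073 ≡ 276 (mod 797). Now have (276/797).
Factor out 2: 276 = 2^2·69. Since 797 ≡ 5 (mod 8), (2/797) = -1, and (2/797)^2 = +1. Now have (69/797).
69 ≡ 1 (mod 4), so quadratic reciprocity gives (69/797) = (797/69). Reduce: 797 ≡ 38 (mod 69). Now have (38/69).
Factor out 2: 38 = 2·19. Since 69 ≡ 5 (mod 8), (2/69) = -1. Now have -(19/69).
69 ≡ 1 (mod 4), so quadratic reciprocity gives (19/69) = (69/19). Reduce: 69 ≡ 12 (mod 19). Now have -(12/19).
Factor out 2: 12 = 2^2·3. Since 19 ≡ 3 (mod 8), (2/19) = -1, and (2/19)^2 = +1. Now have -(3/19).
Both 3 ≡ 3 and 19 ≡ 3 (mod 4), so reciprocity gives (3/19) = -(19/3). Reduce: 19 ≡ 1 (mod 3). Now have (1/3).
(1/3) = 1. Collecting the sign factors: 1.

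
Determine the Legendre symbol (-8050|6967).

1

Reduce the numerator: -8050 ≡ 5884 (mod 6967), so (-8050|6967) = (5884|6967).
Factor out 2: 5884 = 2^2·1471. Since 6967 ≡ 7 (mod 8), (2|6967) = +1, and (2|6967)^2 = +1. Now have (1471|6967).
Both 1471 ≡ 3 and 6967 ≡ 3 (mod 4), so reciprocity gives (1471|6967) = -(6967|1471). Reduce: 6967 ≡ 1083 (mod 1471). Now have -(1083|1471).
Both 1083 ≡ 3 and 1471 ≡ 3 (mod 4), so reciprocity gives (1083|1471) = -(1471|1083). Reduce: 1471 ≡ 388 (mod 1083). Now have (388|1083).
Factor out 2: 388 = 2^2·97. Since 1083 ≡ 3 (mod 8), (2|1083) = -1, and (2|1083)^2 = +1. Now have (97|1083).
97 ≡ 1 (mod 4), so quadratic reciprocity gives (97|1083) = (1083|97). Reduce: 1083 ≡ 16 (mod 97). Now have (16|97).
Factor out 2: 16 = 2^4. Since 97 ≡ 1 (mod 8), (2|97) = +1, and (2|97)^4 = +1. Now have (1|97).
(1|97) = 1. Collecting the sign factors: 1.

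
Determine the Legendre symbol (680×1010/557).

By multiplicativity, (680·1010/557) = (680/557)·(1010/557).
First factor (680/557):
(680/557)
  = (123/557)    [680 ≡ 123 mod 557]
  = (557/123)    [QR: 557 ≡ 1 mod 4, sign kept]
  = (65/123)    [557 ≡ 65 mod 123]
  = (123/65)    [QR: 65 ≡ 1 mod 4, sign kept]
  = (58/65)    [123 ≡ 58 mod 65]
  = (29/65)    [65 ≡ 1 mod 8 ⇒ (2/65) = +1]
  = (65/29)    [QR: 29 ≡ 1 mod 4, sign kept]
  = (7/29)    [65 ≡ 7 mod 29]
  = (29/7)    [QR: 29 ≡ 1 mod 4, sign kept]
  = (1/7)    [29 ≡ 1 mod 7]
  = 1    [(1/7) = 1]
Second factor (1010/557):
(1010/557)
  = (453/557)    [1010 ≡ 453 mod 557]
  = (557/453)    [QR: 453 ≡ 1 mod 4, sign kept]
  = (104/453)    [557 ≡ 104 mod 453]
  = -(13/453)    [453 ≡ 5 mod 8 ⇒ (2/453)^3 = -1]
  = -(453/13)    [QR: 13 ≡ 1 mod 4, sign kept]
  = -(11/13)    [453 ≡ 11 mod 13]
  = -(13/11)    [QR: 13 ≡ 1 mod 4, sign kept]
  = -(2/11)    [13 ≡ 2 mod 11]
  = (1/11)    [11 ≡ 3 mod 8 ⇒ (2/11) = -1]
  = 1    [(1/11) = 1]
Product: (1)·(1) = 1.

1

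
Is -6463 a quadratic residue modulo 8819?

(-6463/8819)
  = -(6463/8819)    [8819 ≡ 3 mod 4 ⇒ (-1/8819) = -1]
  = (8819/6463)    [QR: both ≡ 3 mod 4, sign flips]
  = (2356/6463)    [8819 ≡ 2356 mod 6463]
  = (589/6463)    [6463 ≡ 7 mod 8 ⇒ (2/6463)^2 = +1]
  = (6463/589)    [QR: 589 ≡ 1 mod 4, sign kept]
  = (573/589)    [6463 ≡ 573 mod 589]
  = (589/573)    [QR: 573 ≡ 1 mod 4, sign kept]
  = (16/573)    [589 ≡ 16 mod 573]
  = (1/573)    [573 ≡ 5 mod 8 ⇒ (2/573)^4 = +1]
  = 1    [(1/573) = 1]
The Legendre symbol is 1, so x^2 ≡ -6463 (mod 8819) has solution.

yes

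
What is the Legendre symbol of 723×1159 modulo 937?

By multiplicativity, (723·1159/937) = (723/937)·(1159/937).
First factor (723/937):
(723/937)
  = (937/723)    [QR: 937 ≡ 1 mod 4, sign kept]
  = (214/723)    [937 ≡ 214 mod 723]
  = -(107/723)    [723 ≡ 3 mod 8 ⇒ (2/723) = -1]
  = (723/107)    [QR: both ≡ 3 mod 4, sign flips]
  = (81/107)    [723 ≡ 81 mod 107]
  = (107/81)    [QR: 81 ≡ 1 mod 4, sign kept]
  = (26/81)    [107 ≡ 26 mod 81]
  = (13/81)    [81 ≡ 1 mod 8 ⇒ (2/81) = +1]
  = (81/13)    [QR: 13 ≡ 1 mod 4, sign kept]
  = (3/13)    [81 ≡ 3 mod 13]
  = (13/3)    [QR: 13 ≡ 1 mod 4, sign kept]
  = (1/3)    [13 ≡ 1 mod 3]
  = 1    [(1/3) = 1]
Second factor (1159/937):
(1159/937)
  = (222/937)    [1159 ≡ 222 mod 937]
  = (111/937)    [937 ≡ 1 mod 8 ⇒ (2/937) = +1]
  = (937/111)    [QR: 937 ≡ 1 mod 4, sign kept]
  = (49/111)    [937 ≡ 49 mod 111]
  = (111/49)    [QR: 49 ≡ 1 mod 4, sign kept]
  = (13/49)    [111 ≡ 13 mod 49]
  = (49/13)    [QR: 13 ≡ 1 mod 4, sign kept]
  = (10/13)    [49 ≡ 10 mod 13]
  = -(5/13)    [13 ≡ 5 mod 8 ⇒ (2/13) = -1]
  = -(13/5)    [QR: 5 ≡ 1 mod 4, sign kept]
  = -(3/5)    [13 ≡ 3 mod 5]
  = -(5/3)    [QR: 5 ≡ 1 mod 4, sign kept]
  = -(2/3)    [5 ≡ 2 mod 3]
  = (1/3)    [3 ≡ 3 mod 8 ⇒ (2/3) = -1]
  = 1    [(1/3) = 1]
Product: (1)·(1) = 1.

1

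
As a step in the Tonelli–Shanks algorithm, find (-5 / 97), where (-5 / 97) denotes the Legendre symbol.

(-5 / 97)
  = (5 / 97)    [97 ≡ 1 mod 4 ⇒ (-1 / 97) = +1]
  = (97 / 5)    [QR: 5 ≡ 1 mod 4, sign kept]
  = (2 / 5)    [97 ≡ 2 mod 5]
  = -(1 / 5)    [5 ≡ 5 mod 8 ⇒ (2 / 5) = -1]
  = -1    [(1 / 5) = 1]

-1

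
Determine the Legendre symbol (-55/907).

-1

Reduce the numerator: -55 ≡ 852 (mod 907), so (-55/907) = (852/907).
Factor out 2: 852 = 2^2·213. Since 907 ≡ 3 (mod 8), (2/907) = -1, and (2/907)^2 = +1. Now have (213/907).
213 ≡ 1 (mod 4), so quadratic reciprocity gives (213/907) = (907/213). Reduce: 907 ≡ 55 (mod 213). Now have (55/213).
213 ≡ 1 (mod 4), so quadratic reciprocity gives (55/213) = (213/55). Reduce: 213 ≡ 48 (mod 55). Now have (48/55).
Factor out 2: 48 = 2^4·3. Since 55 ≡ 7 (mod 8), (2/55) = +1, and (2/55)^4 = +1. Now have (3/55).
Both 3 ≡ 3 and 55 ≡ 3 (mod 4), so reciprocity gives (3/55) = -(55/3). Reduce: 55 ≡ 1 (mod 3). Now have -(1/3).
(1/3) = 1. Collecting the sign factors: -1.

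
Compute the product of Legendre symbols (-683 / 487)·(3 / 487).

1

By multiplicativity, (-683·3 / 487) = (-683 / 487)·(3 / 487).
First factor (-683 / 487):
(-683 / 487)
  = -(683 / 487)    [487 ≡ 3 mod 4 ⇒ (-1 / 487) = -1]
  = -(196 / 487)    [683 ≡ 196 mod 487]
  = -(49 / 487)    [487 ≡ 7 mod 8 ⇒ (2 / 487)^2 = +1]
  = -(487 / 49)    [QR: 49 ≡ 1 mod 4, sign kept]
  = -(46 / 49)    [487 ≡ 46 mod 49]
  = -(23 / 49)    [49 ≡ 1 mod 8 ⇒ (2 / 49) = +1]
  = -(49 / 23)    [QR: 49 ≡ 1 mod 4, sign kept]
  = -(3 / 23)    [49 ≡ 3 mod 23]
  = (23 / 3)    [QR: both ≡ 3 mod 4, sign flips]
  = (2 / 3)    [23 ≡ 2 mod 3]
  = -(1 / 3)    [3 ≡ 3 mod 8 ⇒ (2 / 3) = -1]
  = -1    [(1 / 3) = 1]
Second factor (3 / 487):
(3 / 487)
  = -(487 / 3)    [QR: both ≡ 3 mod 4, sign flips]
  = -(1 / 3)    [487 ≡ 1 mod 3]
  = -1    [(1 / 3) = 1]
Product: (-1)·(-1) = 1.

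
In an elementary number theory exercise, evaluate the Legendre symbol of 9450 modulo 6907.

1

Reduce the numerator: 9450 ≡ 2543 (mod 6907), so (9450|6907) = (2543|6907).
Both 2543 ≡ 3 and 6907 ≡ 3 (mod 4), so reciprocity gives (2543|6907) = -(6907|2543). Reduce: 6907 ≡ 1821 (mod 2543). Now have -(1821|2543).
1821 ≡ 1 (mod 4), so quadratic reciprocity gives (1821|2543) = (2543|1821). Reduce: 2543 ≡ 722 (mod 1821). Now have -(722|1821).
Factor out 2: 722 = 2·361. Since 1821 ≡ 5 (mod 8), (2|1821) = -1. Now have (361|1821).
361 ≡ 1 (mod 4), so quadratic reciprocity gives (361|1821) = (1821|361). Reduce: 1821 ≡ 16 (mod 361). Now have (16|361).
Factor out 2: 16 = 2^4. Since 361 ≡ 1 (mod 8), (2|361) = +1, and (2|361)^4 = +1. Now have (1|361).
(1|361) = 1. Collecting the sign factors: 1.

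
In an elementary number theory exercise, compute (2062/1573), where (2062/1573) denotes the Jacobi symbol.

(2062/1573)
  = (489/1573)    [2062 ≡ 489 mod 1573]
  = (1573/489)    [QR: 489 ≡ 1 mod 4, sign kept]
  = (106/489)    [1573 ≡ 106 mod 489]
  = (53/489)    [489 ≡ 1 mod 8 ⇒ (2/489) = +1]
  = (489/53)    [QR: 53 ≡ 1 mod 4, sign kept]
  = (12/53)    [489 ≡ 12 mod 53]
  = (3/53)    [53 ≡ 5 mod 8 ⇒ (2/53)^2 = +1]
  = (53/3)    [QR: 53 ≡ 1 mod 4, sign kept]
  = (2/3)    [53 ≡ 2 mod 3]
  = -(1/3)    [3 ≡ 3 mod 8 ⇒ (2/3) = -1]
  = -1    [(1/3) = 1]

-1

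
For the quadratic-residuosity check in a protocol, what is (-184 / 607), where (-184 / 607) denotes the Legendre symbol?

1

(-184 / 607)
  = -(184 / 607)    [607 ≡ 3 mod 4 ⇒ (-1 / 607) = -1]
  = -(23 / 607)    [607 ≡ 7 mod 8 ⇒ (2 / 607)^3 = +1]
  = (607 / 23)    [QR: both ≡ 3 mod 4, sign flips]
  = (9 / 23)    [607 ≡ 9 mod 23]
  = (23 / 9)    [QR: 9 ≡ 1 mod 4, sign kept]
  = (5 / 9)    [23 ≡ 5 mod 9]
  = (9 / 5)    [QR: 5 ≡ 1 mod 4, sign kept]
  = (4 / 5)    [9 ≡ 4 mod 5]
  = (1 / 5)    [5 ≡ 5 mod 8 ⇒ (2 / 5)^2 = +1]
  = 1    [(1 / 5) = 1]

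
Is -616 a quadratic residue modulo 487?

no

(-616/487)
  = (358/487)    [-616 ≡ 358 mod 487]
  = (179/487)    [487 ≡ 7 mod 8 ⇒ (2/487) = +1]
  = -(487/179)    [QR: both ≡ 3 mod 4, sign flips]
  = -(129/179)    [487 ≡ 129 mod 179]
  = -(179/129)    [QR: 129 ≡ 1 mod 4, sign kept]
  = -(50/129)    [179 ≡ 50 mod 129]
  = -(25/129)    [129 ≡ 1 mod 8 ⇒ (2/129) = +1]
  = -(129/25)    [QR: 25 ≡ 1 mod 4, sign kept]
  = -(4/25)    [129 ≡ 4 mod 25]
  = -(1/25)    [25 ≡ 1 mod 8 ⇒ (2/25)^2 = +1]
  = -1    [(1/25) = 1]
The Legendre symbol is -1, so x^2 ≡ -616 (mod 487) has no solution.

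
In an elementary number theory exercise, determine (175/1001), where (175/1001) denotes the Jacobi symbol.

(175/1001)
  = (1001/175)    [QR: 1001 ≡ 1 mod 4, sign kept]
  = (126/175)    [1001 ≡ 126 mod 175]
  = (63/175)    [175 ≡ 7 mod 8 ⇒ (2/175) = +1]
  = -(175/63)    [QR: both ≡ 3 mod 4, sign flips]
  = -(49/63)    [175 ≡ 49 mod 63]
  = -(63/49)    [QR: 49 ≡ 1 mod 4, sign kept]
  = -(14/49)    [63 ≡ 14 mod 49]
  = -(7/49)    [49 ≡ 1 mod 8 ⇒ (2/49) = +1]
  = -(49/7)    [QR: 49 ≡ 1 mod 4, sign kept]
  = -(0/7)    [49 ≡ 0 mod 7]
  = 0    [numerator 0, gcd > 1]

0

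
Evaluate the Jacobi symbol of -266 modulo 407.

(-266 / 407)
  = -(266 / 407)    [407 ≡ 3 mod 4 ⇒ (-1 / 407) = -1]
  = -(133 / 407)    [407 ≡ 7 mod 8 ⇒ (2 / 407) = +1]
  = -(407 / 133)    [QR: 133 ≡ 1 mod 4, sign kept]
  = -(8 / 133)    [407 ≡ 8 mod 133]
  = (1 / 133)    [133 ≡ 5 mod 8 ⇒ (2 / 133)^3 = -1]
  = 1    [(1 / 133) = 1]

1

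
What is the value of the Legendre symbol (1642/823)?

-1

(1642/823)
  = (819/823)    [1642 ≡ 819 mod 823]
  = -(823/819)    [QR: both ≡ 3 mod 4, sign flips]
  = -(4/819)    [823 ≡ 4 mod 819]
  = -(1/819)    [819 ≡ 3 mod 8 ⇒ (2/819)^2 = +1]
  = -1    [(1/819) = 1]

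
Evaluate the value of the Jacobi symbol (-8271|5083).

Reduce the numerator: -8271 ≡ 1895 (mod 5083), so (-8271|5083) = (1895|5083).
Both 1895 ≡ 3 and 5083 ≡ 3 (mod 4), so reciprocity gives (1895|5083) = -(5083|1895). Reduce: 5083 ≡ 1293 (mod 1895). Now have -(1293|1895).
1293 ≡ 1 (mod 4), so quadratic reciprocity gives (1293|1895) = (1895|1293). Reduce: 1895 ≡ 602 (mod 1293). Now have -(602|1293).
Factor out 2: 602 = 2·301. Since 1293 ≡ 5 (mod 8), (2|1293) = -1. Now have (301|1293).
301 ≡ 1 (mod 4), so quadratic reciprocity gives (301|1293) = (1293|301). Reduce: 1293 ≡ 89 (mod 301). Now have (89|301).
89 ≡ 1 (mod 4), so quadratic reciprocity gives (89|301) = (301|89). Reduce: 301 ≡ 34 (mod 89). Now have (34|89).
Factor out 2: 34 = 2·17. Since 89 ≡ 1 (mod 8), (2|89) = +1. Now have (17|89).
17 ≡ 1 (mod 4), so quadratic reciprocity gives (17|89) = (89|17). Reduce: 89 ≡ 4 (mod 17). Now have (4|17).
Factor out 2: 4 = 2^2. Since 17 ≡ 1 (mod 8), (2|17) = +1, and (2|17)^2 = +1. Now have (1|17).
(1|17) = 1. Collecting the sign factors: 1.

1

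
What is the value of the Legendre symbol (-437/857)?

(-437/857)
  = (420/857)    [-437 ≡ 420 mod 857]
  = (105/857)    [857 ≡ 1 mod 8 ⇒ (2/857)^2 = +1]
  = (857/105)    [QR: 105 ≡ 1 mod 4, sign kept]
  = (17/105)    [857 ≡ 17 mod 105]
  = (105/17)    [QR: 17 ≡ 1 mod 4, sign kept]
  = (3/17)    [105 ≡ 3 mod 17]
  = (17/3)    [QR: 17 ≡ 1 mod 4, sign kept]
  = (2/3)    [17 ≡ 2 mod 3]
  = -(1/3)    [3 ≡ 3 mod 8 ⇒ (2/3) = -1]
  = -1    [(1/3) = 1]

-1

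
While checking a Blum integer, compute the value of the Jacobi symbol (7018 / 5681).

(7018 / 5681)
  = (1337 / 5681)    [7018 ≡ 1337 mod 5681]
  = (5681 / 1337)    [QR: 1337 ≡ 1 mod 4, sign kept]
  = (333 / 1337)    [5681 ≡ 333 mod 1337]
  = (1337 / 333)    [QR: 333 ≡ 1 mod 4, sign kept]
  = (5 / 333)    [1337 ≡ 5 mod 333]
  = (333 / 5)    [QR: 5 ≡ 1 mod 4, sign kept]
  = (3 / 5)    [333 ≡ 3 mod 5]
  = (5 / 3)    [QR: 5 ≡ 1 mod 4, sign kept]
  = (2 / 3)    [5 ≡ 2 mod 3]
  = -(1 / 3)    [3 ≡ 3 mod 8 ⇒ (2 / 3) = -1]
  = -1    [(1 / 3) = 1]

-1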